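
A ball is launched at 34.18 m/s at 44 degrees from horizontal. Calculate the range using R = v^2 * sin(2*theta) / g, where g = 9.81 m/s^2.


sin(2 * 44) = sin(88) = 0.999391
v^2 = 34.18^2 = 1168.2724
R = 1168.2724 * 0.999391 / 9.81
= 119.017 m

119.017 m


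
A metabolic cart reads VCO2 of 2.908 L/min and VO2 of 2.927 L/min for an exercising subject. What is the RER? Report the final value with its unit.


RER = VCO2 / VO2 = 2.908 / 2.927 = 0.9935

0.9935


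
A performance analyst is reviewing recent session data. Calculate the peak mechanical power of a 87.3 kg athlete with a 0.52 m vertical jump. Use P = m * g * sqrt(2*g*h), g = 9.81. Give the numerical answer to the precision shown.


First, sqrt(2gh) = sqrt(2 * 9.81 * 0.52)
= sqrt(10.2024) = 3.19412 m/s
Power = 87.3 * 9.81 * 3.19412 = 2735.49 W

2735.49 W


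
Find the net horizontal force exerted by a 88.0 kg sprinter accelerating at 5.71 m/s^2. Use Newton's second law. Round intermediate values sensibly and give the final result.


Newton's second law: F = m * a
F = 88.0 * 5.71 = 502.48 N

502.48 N


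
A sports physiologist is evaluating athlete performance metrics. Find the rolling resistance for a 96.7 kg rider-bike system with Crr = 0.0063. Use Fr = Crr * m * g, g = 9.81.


m * g = 96.7 * 9.81 = 948.627 N
Fr = 0.0063 * 948.627 = 5.976 N

5.976 N


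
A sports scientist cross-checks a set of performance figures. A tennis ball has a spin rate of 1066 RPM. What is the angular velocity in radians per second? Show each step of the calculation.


Convert RPM to rad/s: multiply by 2*pi and divide by 60
omega = 1066 * 2 * pi / 60
= 111.631 rad/s

111.631 rad/s


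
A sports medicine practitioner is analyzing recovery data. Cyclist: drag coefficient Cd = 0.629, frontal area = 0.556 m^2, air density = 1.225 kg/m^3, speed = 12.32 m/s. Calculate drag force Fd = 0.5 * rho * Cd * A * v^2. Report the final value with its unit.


v^2 = 12.32^2 = 151.7824
Fd = 0.5 * 1.225 * 0.629 * 0.556 * 151.7824
= 32.513 N

32.513 N


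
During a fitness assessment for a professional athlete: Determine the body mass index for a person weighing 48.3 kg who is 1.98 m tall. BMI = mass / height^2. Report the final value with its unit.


BMI = mass / height^2
= 48.3 / 1.98^2
= 48.3 / 3.9204
= 12.32 kg/m^2

12.32 kg/m^2


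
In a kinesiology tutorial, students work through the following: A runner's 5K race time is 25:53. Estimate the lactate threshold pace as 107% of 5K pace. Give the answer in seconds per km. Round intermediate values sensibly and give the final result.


Total race time = 25*60 + 53 = 1553 seconds
5K pace = 1553 / 5 = 310.6 sec/km
LT pace = 310.6 * 1.07 = 332.34 sec/km

332.34 s/km


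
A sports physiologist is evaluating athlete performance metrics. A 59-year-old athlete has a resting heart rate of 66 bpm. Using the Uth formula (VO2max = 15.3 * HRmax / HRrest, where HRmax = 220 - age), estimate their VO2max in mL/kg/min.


HRmax = 220 - 59 = 161 bpm
Ratio = HRmax / HRrest = 161 / 66 = 2.4394
VO2max = 15.3 * 2.4394 = 37.32 mL/kg/min

37.32 mL/kg/min


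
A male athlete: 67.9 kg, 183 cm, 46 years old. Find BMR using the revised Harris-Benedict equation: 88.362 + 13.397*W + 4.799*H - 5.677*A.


Intercept = 88.362
Weight contribution = 13.397 * 67.9 = 909.6563
Height contribution = 4.799 * 183 = 878.217
Age contribution = 5.677 * 46 = 261.142
BMR = 88.362 + 909.6563 + 878.217 - 261.142
= 1615.09 kcal/day

1615.09 kcal/day


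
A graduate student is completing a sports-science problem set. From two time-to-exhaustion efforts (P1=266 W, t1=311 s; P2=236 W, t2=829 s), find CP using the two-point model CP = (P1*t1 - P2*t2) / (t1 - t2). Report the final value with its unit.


Work in trial 1 = 82726 J
Work in trial 2 = 195644 J
Delta work = -112918 J
Delta time = -518 s
CP = -112918 / -518 = 217.99 W

217.99 W


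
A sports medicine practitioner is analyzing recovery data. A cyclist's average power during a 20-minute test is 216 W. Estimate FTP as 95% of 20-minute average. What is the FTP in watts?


FTP = 20-min power * 0.95
= 216 * 0.95
= 205.2 W

205.2 W


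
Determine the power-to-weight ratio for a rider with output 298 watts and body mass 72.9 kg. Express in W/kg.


P/W = 298 / 72.9 = 4.088 W/kg

4.088 W/kg


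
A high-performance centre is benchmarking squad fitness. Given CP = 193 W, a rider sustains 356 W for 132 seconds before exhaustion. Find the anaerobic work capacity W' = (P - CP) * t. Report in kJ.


Excess power = 356 - 193 = 163 W
Work above CP = 163 * 132 = 21516 J
W' = 21.516 kJ

21.516 kJ


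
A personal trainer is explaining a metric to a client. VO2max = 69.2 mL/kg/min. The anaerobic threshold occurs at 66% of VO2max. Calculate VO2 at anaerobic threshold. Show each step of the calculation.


AT fraction = 66 / 100 = 0.66
AT VO2 = 69.2 * 0.66
= 45.67 mL/kg/min

45.67 mL/kg/min


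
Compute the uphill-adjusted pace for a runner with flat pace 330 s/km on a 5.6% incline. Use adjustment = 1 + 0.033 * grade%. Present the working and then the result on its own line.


Adjustment factor = 1 + 0.033 * 5.6 = 1.1848
Grade-adjusted pace = 330 * 1.1848 = 390.98 s/km

390.98 s/km


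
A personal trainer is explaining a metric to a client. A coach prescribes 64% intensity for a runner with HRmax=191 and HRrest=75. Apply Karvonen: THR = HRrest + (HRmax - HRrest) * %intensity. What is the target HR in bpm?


Heart rate reserve = 191 - 75 = 116
Intensity fraction = 64 / 100 = 0.64
THR = 75 + 116 * 0.64 = 149.24 bpm

149.24 bpm


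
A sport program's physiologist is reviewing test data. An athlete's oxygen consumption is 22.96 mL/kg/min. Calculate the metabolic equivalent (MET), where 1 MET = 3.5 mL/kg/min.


MET = VO2 / 3.5
= 22.96 / 3.5
= 6.56 METs

6.56 METs


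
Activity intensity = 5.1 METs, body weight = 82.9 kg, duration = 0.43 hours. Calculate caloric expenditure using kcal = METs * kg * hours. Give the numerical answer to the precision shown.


kcal = 5.1 * 82.9 * 0.43
= 422.79 * 0.43
= 181.8 kcal

181.8 kcal


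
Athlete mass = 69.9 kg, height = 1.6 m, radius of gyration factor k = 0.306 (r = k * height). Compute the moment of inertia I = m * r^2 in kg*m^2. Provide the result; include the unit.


r = k * height = 0.306 * 1.6 = 0.4896 m
r^2 = 0.4896^2 = 0.239708
I = 69.9 * 0.239708 = 16.756 kg*m^2

16.756 kg*m^2


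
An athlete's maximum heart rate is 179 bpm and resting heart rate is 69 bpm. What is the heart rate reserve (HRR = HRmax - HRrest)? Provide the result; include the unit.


HRR = HRmax - HRrest
= 179 - 69
= 110 bpm

110 bpm


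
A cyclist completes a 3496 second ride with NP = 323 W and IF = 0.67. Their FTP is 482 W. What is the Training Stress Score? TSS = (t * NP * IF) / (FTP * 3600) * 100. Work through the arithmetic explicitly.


t * NP * IF = 3496 * 323 * 0.67 = 756569.36
FTP * 3600 = 1735200
TSS = (756569.36 / 1735200) * 100 = 43.6

43.6 TSS


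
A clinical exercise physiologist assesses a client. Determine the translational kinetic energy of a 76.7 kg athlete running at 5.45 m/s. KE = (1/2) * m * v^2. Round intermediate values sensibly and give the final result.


KE = 0.5 * m * v^2
= 0.5 * 76.7 * 5.45^2
= 0.5 * 76.7 * 29.7025
= 1139.09 J

1139.09 J


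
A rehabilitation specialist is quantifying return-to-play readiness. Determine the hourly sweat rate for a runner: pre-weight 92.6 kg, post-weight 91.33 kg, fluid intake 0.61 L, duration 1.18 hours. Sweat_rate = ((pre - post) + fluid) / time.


Mass lost = 92.6 - 91.33 = 1.27 kg
Add fluid consumed: 1.27 + 0.61 = 1.88 L total sweat
Sweat rate = 1.88 / 1.18 = 1.593 L/h

1.593 L/h


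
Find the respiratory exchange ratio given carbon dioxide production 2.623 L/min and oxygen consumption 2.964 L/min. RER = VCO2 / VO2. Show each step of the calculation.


VCO2 = 2.623 L/min
VO2 = 2.964 L/min
RER = 2.623 / 2.964 = 0.885

0.885


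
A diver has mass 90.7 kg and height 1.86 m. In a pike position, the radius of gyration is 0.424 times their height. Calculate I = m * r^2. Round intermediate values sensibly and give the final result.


r = 0.424 * 1.86 = 0.78864 m
I = m * r^2 = 90.7 * 0.621953 = 56.411 kg*m^2

56.411 kg*m^2


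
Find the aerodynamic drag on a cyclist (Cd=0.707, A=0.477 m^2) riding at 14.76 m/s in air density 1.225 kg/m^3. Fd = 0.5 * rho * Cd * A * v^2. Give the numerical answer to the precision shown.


Fd = 0.5 * 1.225 * 0.707 * 0.477 * 14.76^2
= 0.5 * 1.225 * 0.707 * 0.477 * 217.8576
= 45.0 N

45.0 N


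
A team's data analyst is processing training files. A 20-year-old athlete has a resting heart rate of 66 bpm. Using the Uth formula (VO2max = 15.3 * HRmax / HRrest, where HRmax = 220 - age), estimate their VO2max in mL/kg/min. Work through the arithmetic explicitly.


HRmax = 220 - 20 = 200 bpm
Ratio = HRmax / HRrest = 200 / 66 = 3.0303
VO2max = 15.3 * 3.0303 = 46.36 mL/kg/min

46.36 mL/kg/min


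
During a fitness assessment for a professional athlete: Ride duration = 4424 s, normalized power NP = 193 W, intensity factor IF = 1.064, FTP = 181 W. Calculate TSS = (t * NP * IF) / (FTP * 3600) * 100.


Numerator = 4424 * 193 * 1.064 = 908477.248
Denominator = 181 * 3600 = 651600
TSS = 908477.248 / 651600 * 100
= 139.42

139.42 TSS


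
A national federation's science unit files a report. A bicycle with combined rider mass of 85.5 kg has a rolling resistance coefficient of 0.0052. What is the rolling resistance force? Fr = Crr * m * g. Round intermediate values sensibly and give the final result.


Fr = 0.0052 * 85.5 * 9.81
= 0.4446 * 9.81
= 4.362 N

4.362 N


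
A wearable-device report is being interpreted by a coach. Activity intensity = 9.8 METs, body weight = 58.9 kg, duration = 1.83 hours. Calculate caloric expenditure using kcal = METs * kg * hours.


kcal = 9.8 * 58.9 * 1.83
= 577.22 * 1.83
= 1056.31 kcal

1056.31 kcal


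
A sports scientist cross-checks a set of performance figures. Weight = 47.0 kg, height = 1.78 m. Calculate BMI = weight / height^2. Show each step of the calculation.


height^2 = 1.78^2 = 3.1684
BMI = 47.0 / 3.1684 = 14.83 kg/m^2

14.83 kg/m^2


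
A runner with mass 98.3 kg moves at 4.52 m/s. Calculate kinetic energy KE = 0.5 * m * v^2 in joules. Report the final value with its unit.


v^2 = 4.52^2 = 20.4304
KE = 0.5 * 98.3 * 20.4304
= 1004.15 J

1004.15 J


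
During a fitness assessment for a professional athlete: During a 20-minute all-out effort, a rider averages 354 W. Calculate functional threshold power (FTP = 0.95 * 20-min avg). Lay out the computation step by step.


FTP = 0.95 * 354
= 336.3 W

336.3 W


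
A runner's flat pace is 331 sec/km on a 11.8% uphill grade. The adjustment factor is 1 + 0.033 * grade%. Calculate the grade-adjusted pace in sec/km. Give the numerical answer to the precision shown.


Factor = 1 + 0.033 * 11.8 = 1.3894
Adjusted pace = 331 * 1.3894
= 459.89 sec/km

459.89 s/km


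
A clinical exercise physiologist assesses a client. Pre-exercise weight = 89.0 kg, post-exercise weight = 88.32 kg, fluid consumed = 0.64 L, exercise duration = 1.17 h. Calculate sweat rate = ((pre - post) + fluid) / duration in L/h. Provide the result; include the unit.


Weight loss = 89.0 - 88.32 = 0.68 kg (approx L)
Total sweat = 0.68 + 0.64 = 1.32 L
Sweat rate = 1.32 / 1.17 = 1.128 L/h

1.128 L/h


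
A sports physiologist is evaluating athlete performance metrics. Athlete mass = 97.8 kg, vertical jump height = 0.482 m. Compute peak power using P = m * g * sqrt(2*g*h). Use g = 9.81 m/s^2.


sqrt(2 * 9.81 * 0.482) = sqrt(9.45684) = 3.075198 m/s
P = 97.8 * 9.81 * 3.075198
= 2950.4 W

2950.4 W


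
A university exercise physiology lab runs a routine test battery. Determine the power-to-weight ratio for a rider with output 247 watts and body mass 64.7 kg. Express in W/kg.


P/W = 247 / 64.7 = 3.818 W/kg

3.818 W/kg


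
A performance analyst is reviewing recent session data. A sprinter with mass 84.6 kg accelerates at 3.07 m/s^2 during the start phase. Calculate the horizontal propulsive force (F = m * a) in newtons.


F = m * a
= 84.6 * 3.07
= 259.72 N

259.72 N


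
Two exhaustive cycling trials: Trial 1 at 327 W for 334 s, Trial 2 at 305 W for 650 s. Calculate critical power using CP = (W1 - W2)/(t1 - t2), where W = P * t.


W1 = 327 * 334 = 109218 J
W2 = 305 * 650 = 198250 J
CP = (109218 - 198250) / (334 - 650)
= -89032 / -316
= 281.75 W

281.75 W


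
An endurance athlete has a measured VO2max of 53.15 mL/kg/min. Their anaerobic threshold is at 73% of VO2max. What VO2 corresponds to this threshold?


Anaerobic threshold VO2 = VO2max * 73%
= 53.15 * 0.73
= 38.8 mL/kg/min

38.8 mL/kg/min


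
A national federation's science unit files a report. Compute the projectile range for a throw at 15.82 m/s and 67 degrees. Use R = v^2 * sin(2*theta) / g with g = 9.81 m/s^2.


Two times the angle = 134 degrees
sin(134) = 0.71934
R = 250.2724 * 0.71934 / 9.81 = 18.352 m

18.352 m


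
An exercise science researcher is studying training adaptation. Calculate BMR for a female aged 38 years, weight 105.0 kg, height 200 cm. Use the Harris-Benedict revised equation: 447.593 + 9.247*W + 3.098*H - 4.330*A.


Substituting values:
W term = 9.247 * 105.0 = 970.935
H term = 3.098 * 200 = 619.6
A term = 4.330 * 38 = 164.54
BMR = 1873.59 kcal/day

1873.59 kcal/day


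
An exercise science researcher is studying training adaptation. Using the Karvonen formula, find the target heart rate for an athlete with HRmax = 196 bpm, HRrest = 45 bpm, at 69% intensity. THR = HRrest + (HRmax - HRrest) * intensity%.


HRR = 196 - 45 = 151
THR = 45 + 151 * 0.69
= 45 + 104.19
= 149.19 bpm

149.19 bpm


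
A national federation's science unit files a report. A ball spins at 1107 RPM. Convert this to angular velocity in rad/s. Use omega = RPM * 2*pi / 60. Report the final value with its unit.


omega = 1107 * 2 * pi / 60
= 1107 * 6.28318531 / 60
= 6955.486 / 60
= 115.925 rad/s

115.925 rad/s


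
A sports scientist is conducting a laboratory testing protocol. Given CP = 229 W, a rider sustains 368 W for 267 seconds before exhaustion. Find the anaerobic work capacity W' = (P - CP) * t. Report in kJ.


Excess power = 368 - 229 = 139 W
Work above CP = 139 * 267 = 37113 J
W' = 37.113 kJ

37.113 kJ


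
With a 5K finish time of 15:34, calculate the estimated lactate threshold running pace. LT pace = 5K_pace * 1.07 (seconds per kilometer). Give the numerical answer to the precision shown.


Race duration = 934 s for 5 km
Average pace = 934 / 5 = 186.8 s/km
LT pace = 186.8 * 1.07
= 199.88 s/km

199.88 s/km


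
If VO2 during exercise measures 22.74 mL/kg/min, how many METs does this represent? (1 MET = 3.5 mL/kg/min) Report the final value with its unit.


METs = VO2 / 3.5 = 22.74 / 3.5 = 6.5

6.5 METs


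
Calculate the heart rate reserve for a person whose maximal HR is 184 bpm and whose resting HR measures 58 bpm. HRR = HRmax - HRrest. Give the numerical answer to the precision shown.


HRmax = 184 bpm
HRrest = 58 bpm
HRR = 184 - 58 = 126 bpm

126 bpm


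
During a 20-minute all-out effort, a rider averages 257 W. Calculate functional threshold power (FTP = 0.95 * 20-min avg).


FTP = 0.95 * 257
= 244.15 W

244.15 W


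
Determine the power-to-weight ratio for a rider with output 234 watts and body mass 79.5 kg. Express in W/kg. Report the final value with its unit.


P/W = 234 / 79.5 = 2.943 W/kg

2.943 W/kg


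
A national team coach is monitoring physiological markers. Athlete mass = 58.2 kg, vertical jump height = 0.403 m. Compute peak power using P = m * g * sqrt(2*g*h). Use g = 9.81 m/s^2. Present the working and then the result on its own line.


sqrt(2 * 9.81 * 0.403) = sqrt(7.90686) = 2.811914 m/s
P = 58.2 * 9.81 * 2.811914
= 1605.44 W

1605.44 W


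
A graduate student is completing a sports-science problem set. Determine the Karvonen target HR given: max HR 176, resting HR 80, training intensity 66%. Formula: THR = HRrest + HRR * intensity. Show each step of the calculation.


HRR = HRmax - HRrest = 176 - 80 = 96
THR = 80 + 96 * 0.66
= 143.36 bpm

143.36 bpm


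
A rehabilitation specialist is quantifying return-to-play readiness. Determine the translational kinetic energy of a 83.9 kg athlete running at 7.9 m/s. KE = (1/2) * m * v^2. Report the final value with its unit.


KE = 0.5 * m * v^2
= 0.5 * 83.9 * 7.9^2
= 0.5 * 83.9 * 62.41
= 2618.1 J

2618.1 J


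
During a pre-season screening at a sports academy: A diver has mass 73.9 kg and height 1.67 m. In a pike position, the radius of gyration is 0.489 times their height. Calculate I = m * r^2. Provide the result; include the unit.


r = 0.489 * 1.67 = 0.81663 m
I = m * r^2 = 73.9 * 0.666885 = 49.283 kg*m^2

49.283 kg*m^2


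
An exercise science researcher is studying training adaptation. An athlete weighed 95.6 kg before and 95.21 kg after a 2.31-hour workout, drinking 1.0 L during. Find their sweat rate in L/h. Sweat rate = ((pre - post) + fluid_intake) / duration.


Body mass change = 0.39 kg
Total sweat loss = 0.39 + 1.0 = 1.39 L
Rate = 1.39 / 2.31 = 0.602 L/h

0.602 L/h


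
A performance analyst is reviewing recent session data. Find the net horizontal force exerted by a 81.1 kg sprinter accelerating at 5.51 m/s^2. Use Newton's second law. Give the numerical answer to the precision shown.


Newton's second law: F = m * a
F = 81.1 * 5.51 = 446.86 N

446.86 N


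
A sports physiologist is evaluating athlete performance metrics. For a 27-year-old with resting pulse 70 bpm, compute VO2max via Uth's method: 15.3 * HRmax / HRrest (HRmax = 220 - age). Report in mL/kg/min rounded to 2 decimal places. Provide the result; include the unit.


Step 1: HRmax = 220 - 27 = 193 bpm
Step 2: Ratio = 193 / 70 = 2.7571
Step 3: VO2max = 15.3 * 2.7571 = 42.18 mL/kg/min

42.18 mL/kg/min


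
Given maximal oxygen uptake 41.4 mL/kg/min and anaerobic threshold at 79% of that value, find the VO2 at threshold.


Percentage as decimal = 0.79
VO2 at AT = 41.4 * 0.79 = 32.71 mL/kg/min

32.71 mL/kg/min


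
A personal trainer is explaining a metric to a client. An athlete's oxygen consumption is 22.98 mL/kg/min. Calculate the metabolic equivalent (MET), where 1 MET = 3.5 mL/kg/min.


MET = VO2 / 3.5
= 22.98 / 3.5
= 6.57 METs

6.57 METs


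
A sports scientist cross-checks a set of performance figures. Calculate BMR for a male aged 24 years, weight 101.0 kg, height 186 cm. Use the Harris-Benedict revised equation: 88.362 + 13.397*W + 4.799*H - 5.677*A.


Substituting values:
W term = 13.397 * 101.0 = 1353.097
H term = 4.799 * 186 = 892.614
A term = 5.677 * 24 = 136.248
BMR = 2197.83 kcal/day

2197.83 kcal/day


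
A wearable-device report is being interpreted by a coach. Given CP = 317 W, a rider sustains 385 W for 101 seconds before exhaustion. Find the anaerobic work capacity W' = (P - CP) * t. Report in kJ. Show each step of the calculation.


Excess power = 385 - 317 = 68 W
Work above CP = 68 * 101 = 6868 J
W' = 6.868 kJ

6.868 kJ


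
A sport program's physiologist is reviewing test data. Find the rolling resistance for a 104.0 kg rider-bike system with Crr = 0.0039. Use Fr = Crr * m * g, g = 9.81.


m * g = 104.0 * 9.81 = 1020.24 N
Fr = 0.0039 * 1020.24 = 3.979 N

3.979 N


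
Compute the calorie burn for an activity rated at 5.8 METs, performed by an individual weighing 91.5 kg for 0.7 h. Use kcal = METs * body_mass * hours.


Product of METs and mass = 5.8 * 91.5 = 530.7
Total kcal = 530.7 * 0.7 = 371.49 kcal

371.49 kcal


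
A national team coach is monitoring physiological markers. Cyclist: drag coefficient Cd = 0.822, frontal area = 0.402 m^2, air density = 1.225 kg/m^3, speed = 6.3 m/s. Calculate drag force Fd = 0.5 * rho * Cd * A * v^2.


v^2 = 6.3^2 = 39.69
Fd = 0.5 * 1.225 * 0.822 * 0.402 * 39.69
= 8.033 N

8.033 N


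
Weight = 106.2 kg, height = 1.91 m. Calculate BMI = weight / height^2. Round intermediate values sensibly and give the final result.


height^2 = 1.91^2 = 3.6481
BMI = 106.2 / 3.6481 = 29.11 kg/m^2

29.11 kg/m^2


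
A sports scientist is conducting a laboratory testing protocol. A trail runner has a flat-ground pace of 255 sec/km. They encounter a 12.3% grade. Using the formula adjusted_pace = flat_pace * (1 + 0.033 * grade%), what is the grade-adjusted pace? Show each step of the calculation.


Grade factor = 1 + 0.033 * 12.3 = 1.4059
Adjusted = 255 * 1.4059 = 358.5 sec/km

358.5 s/km


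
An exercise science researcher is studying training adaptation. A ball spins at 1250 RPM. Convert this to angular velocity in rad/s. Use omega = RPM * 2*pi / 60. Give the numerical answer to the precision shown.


omega = 1250 * 2 * pi / 60
= 1250 * 6.28318531 / 60
= 7853.982 / 60
= 130.9 rad/s

130.9 rad/s


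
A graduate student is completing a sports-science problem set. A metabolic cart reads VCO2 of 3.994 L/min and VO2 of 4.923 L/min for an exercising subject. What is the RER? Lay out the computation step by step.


RER = VCO2 / VO2 = 3.994 / 4.923 = 0.8113

0.8113


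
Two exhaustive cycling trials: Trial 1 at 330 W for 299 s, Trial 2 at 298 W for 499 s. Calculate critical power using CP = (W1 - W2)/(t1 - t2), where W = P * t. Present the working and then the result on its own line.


W1 = 330 * 299 = 98670 J
W2 = 298 * 499 = 148702 J
CP = (98670 - 148702) / (299 - 499)
= -50032 / -200
= 250.16 W

250.16 W


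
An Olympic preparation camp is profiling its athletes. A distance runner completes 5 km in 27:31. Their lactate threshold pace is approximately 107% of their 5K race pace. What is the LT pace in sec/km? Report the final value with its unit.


Convert to seconds: 27 min 31 s = 1651 s
Pace per km = 1651 / 5 = 330.2 s/km
LT pace = 330.2 * 1.07 = 353.31 s/km

353.31 s/km


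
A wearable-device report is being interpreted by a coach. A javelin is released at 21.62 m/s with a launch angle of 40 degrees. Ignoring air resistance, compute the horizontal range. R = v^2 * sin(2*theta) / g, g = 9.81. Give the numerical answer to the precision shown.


Launch speed squared = 467.4244
sin(2 * 40 deg) = 0.984808
Range = 467.4244 * 0.984808 / 9.81
= 46.924 m

46.924 m


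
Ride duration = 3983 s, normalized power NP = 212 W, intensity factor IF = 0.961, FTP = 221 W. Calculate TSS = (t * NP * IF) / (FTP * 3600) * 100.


Numerator = 3983 * 212 * 0.961 = 811464.556
Denominator = 221 * 3600 = 795600
TSS = 811464.556 / 795600 * 100
= 101.99

101.99 TSS


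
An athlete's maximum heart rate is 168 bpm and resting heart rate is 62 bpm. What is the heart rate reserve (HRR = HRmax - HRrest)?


HRR = HRmax - HRrest
= 168 - 62
= 106 bpm

106 bpm


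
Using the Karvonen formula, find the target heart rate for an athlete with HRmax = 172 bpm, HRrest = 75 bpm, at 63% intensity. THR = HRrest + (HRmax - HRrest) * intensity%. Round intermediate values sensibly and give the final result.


HRR = 172 - 75 = 97
THR = 75 + 97 * 0.63
= 75 + 61.11
= 136.11 bpm

136.11 bpm


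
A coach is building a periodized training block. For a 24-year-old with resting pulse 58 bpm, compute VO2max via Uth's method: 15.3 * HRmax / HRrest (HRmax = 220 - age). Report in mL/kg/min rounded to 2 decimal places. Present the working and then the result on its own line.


Step 1: HRmax = 220 - 24 = 196 bpm
Step 2: Ratio = 196 / 58 = 3.3793
Step 3: VO2max = 15.3 * 3.3793 = 51.7 mL/kg/min

51.7 mL/kg/min


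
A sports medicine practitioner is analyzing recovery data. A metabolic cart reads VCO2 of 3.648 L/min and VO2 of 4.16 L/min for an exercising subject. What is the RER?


RER = VCO2 / VO2 = 3.648 / 4.16 = 0.8769

0.8769


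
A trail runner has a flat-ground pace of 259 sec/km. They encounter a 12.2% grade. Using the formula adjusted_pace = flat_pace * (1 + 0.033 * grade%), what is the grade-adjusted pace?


Grade factor = 1 + 0.033 * 12.2 = 1.4026
Adjusted = 259 * 1.4026 = 363.27 sec/km

363.27 s/km


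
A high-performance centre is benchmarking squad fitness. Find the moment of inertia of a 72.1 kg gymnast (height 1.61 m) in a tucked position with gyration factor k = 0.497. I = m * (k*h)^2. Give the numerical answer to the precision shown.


Radius of gyration = 0.497 * 1.61 = 0.80017 m
I = 72.1 * 0.80017^2
= 72.1 * 0.640272
= 46.164 kg*m^2

46.164 kg*m^2


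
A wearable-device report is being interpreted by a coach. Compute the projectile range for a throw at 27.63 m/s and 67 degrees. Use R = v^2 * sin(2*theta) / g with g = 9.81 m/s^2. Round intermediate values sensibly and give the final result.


Two times the angle = 134 degrees
sin(134) = 0.71934
R = 763.4169 * 0.71934 / 9.81 = 55.979 m

55.979 m


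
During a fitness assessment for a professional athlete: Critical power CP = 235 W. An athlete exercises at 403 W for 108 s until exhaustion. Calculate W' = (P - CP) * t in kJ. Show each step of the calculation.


P - CP = 403 - 235 = 168 W
W' = 168 * 108 = 18144 J
= 18144 / 1000 = 18.144 kJ

18.144 kJ


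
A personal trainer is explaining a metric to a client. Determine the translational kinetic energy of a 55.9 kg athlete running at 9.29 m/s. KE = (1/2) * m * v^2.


KE = 0.5 * m * v^2
= 0.5 * 55.9 * 9.29^2
= 0.5 * 55.9 * 86.3041
= 2412.2 J

2412.2 J


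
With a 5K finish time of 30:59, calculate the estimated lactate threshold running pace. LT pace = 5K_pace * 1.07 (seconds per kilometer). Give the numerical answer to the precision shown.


Race duration = 1859 s for 5 km
Average pace = 1859 / 5 = 371.8 s/km
LT pace = 371.8 * 1.07
= 397.83 s/km

397.83 s/km


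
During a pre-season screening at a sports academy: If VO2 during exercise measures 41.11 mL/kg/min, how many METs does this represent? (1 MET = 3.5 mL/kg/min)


METs = VO2 / 3.5 = 41.11 / 3.5 = 11.75

11.75 METs


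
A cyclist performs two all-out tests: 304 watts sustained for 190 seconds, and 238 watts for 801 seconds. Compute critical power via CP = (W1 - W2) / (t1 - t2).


W1 = P1 * t1 = 304 * 190 = 57760 J
W2 = P2 * t2 = 238 * 801 = 190638 J
CP = (57760 - 190638) / (190 - 801)
= 217.48 W

217.48 W


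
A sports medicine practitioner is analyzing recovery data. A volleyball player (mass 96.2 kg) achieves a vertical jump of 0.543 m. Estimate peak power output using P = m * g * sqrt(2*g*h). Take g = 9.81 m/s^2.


2 * g * h = 2 * 9.81 * 0.543 = 10.65366
sqrt(10.65366) = 3.263994 m/s
P = 96.2 * 9.81 * 3.263994 = 3080.3 W

3080.3 W


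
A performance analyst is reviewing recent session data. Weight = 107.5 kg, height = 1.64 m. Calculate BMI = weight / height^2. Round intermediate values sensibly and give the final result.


height^2 = 1.64^2 = 2.6896
BMI = 107.5 / 2.6896 = 39.97 kg/m^2

39.97 kg/m^2


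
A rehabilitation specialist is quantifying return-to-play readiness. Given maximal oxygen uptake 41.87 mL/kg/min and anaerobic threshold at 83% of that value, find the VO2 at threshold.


Percentage as decimal = 0.83
VO2 at AT = 41.87 * 0.83 = 34.75 mL/kg/min

34.75 mL/kg/min


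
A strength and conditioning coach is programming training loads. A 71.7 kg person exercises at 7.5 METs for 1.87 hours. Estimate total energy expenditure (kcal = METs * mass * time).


Energy = METs * mass(kg) * time(h)
= 7.5 * 71.7 * 1.87
= 1005.59 kcal

1005.59 kcal


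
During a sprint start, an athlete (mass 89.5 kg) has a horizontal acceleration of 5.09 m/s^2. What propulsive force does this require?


Propulsive force = mass * acceleration
= 89.5 kg * 5.09 m/s^2
= 455.56 N

455.56 N


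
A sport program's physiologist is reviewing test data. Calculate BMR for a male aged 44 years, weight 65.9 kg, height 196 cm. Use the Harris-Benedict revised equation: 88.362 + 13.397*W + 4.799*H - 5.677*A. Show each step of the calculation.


Substituting values:
W term = 13.397 * 65.9 = 882.8623
H term = 4.799 * 196 = 940.604
A term = 5.677 * 44 = 249.788
BMR = 1662.04 kcal/day

1662.04 kcal/day


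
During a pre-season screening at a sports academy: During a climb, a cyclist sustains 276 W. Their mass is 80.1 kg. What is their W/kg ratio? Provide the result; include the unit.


Power-to-weight = 276 W / 80.1 kg
= 3.446 W/kg

3.446 W/kg


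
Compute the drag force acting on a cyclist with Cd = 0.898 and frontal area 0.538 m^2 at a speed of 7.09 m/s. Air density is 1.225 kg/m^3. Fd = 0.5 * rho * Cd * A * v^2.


Step 1: v^2 = 50.2681
Step 2: Fd = 0.5 * 1.225 * 0.898 * 0.538 * 50.2681
= 14.875 N

14.875 N


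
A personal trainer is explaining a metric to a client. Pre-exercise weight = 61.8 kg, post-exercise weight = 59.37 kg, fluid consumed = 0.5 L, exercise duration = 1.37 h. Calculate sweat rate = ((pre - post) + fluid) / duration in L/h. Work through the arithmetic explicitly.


Weight loss = 61.8 - 59.37 = 2.43 kg (approx L)
Total sweat = 2.43 + 0.5 = 2.93 L
Sweat rate = 2.93 / 1.37 = 2.139 L/h

2.139 L/h


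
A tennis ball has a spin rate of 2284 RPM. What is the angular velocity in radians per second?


Convert RPM to rad/s: multiply by 2*pi and divide by 60
omega = 2284 * 2 * pi / 60
= 239.18 rad/s

239.18 rad/s


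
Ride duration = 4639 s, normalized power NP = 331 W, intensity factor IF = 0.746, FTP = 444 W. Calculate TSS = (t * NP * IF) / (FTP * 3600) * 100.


Numerator = 4639 * 331 * 0.746 = 1145489.714
Denominator = 444 * 3600 = 1598400
TSS = 1145489.714 / 1598400 * 100
= 71.66

71.66 TSS


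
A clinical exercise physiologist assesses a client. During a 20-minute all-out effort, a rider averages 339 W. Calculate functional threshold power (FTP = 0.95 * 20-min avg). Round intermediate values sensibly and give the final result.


FTP = 0.95 * 339
= 322.05 W

322.05 W


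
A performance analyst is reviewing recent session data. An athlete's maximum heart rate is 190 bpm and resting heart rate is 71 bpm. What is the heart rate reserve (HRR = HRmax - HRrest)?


HRR = HRmax - HRrest
= 190 - 71
= 119 bpm

119 bpm


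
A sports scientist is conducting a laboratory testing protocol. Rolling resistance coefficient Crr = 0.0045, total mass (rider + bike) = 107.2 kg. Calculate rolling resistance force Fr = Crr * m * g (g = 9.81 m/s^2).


Fr = Crr * m * g
= 0.0045 * 107.2 * 9.81
= 4.732 N

4.732 N


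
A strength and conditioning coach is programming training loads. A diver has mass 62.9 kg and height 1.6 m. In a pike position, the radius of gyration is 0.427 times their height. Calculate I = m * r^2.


r = 0.427 * 1.6 = 0.6832 m
I = m * r^2 = 62.9 * 0.466762 = 29.359 kg*m^2

29.359 kg*m^2


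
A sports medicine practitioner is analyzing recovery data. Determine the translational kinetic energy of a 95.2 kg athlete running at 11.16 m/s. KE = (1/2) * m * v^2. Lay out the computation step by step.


KE = 0.5 * m * v^2
= 0.5 * 95.2 * 11.16^2
= 0.5 * 95.2 * 124.5456
= 5928.37 J

5928.37 J


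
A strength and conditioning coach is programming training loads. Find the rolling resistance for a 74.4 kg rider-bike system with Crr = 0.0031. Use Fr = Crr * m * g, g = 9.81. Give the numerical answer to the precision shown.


m * g = 74.4 * 9.81 = 729.864 N
Fr = 0.0031 * 729.864 = 2.263 N

2.263 N


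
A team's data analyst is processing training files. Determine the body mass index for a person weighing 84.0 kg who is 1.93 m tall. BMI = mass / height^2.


BMI = mass / height^2
= 84.0 / 1.93^2
= 84.0 / 3.7249
= 22.55 kg/m^2

22.55 kg/m^2


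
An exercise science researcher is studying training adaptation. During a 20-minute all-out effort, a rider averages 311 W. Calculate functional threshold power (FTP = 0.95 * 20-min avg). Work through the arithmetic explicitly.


FTP = 0.95 * 311
= 295.45 W

295.45 W


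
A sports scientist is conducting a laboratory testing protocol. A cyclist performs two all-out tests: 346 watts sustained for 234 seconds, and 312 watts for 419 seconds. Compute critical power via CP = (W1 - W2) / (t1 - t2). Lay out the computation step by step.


W1 = P1 * t1 = 346 * 234 = 80964 J
W2 = P2 * t2 = 312 * 419 = 130728 J
CP = (80964 - 130728) / (234 - 419)
= 268.99 W

268.99 W


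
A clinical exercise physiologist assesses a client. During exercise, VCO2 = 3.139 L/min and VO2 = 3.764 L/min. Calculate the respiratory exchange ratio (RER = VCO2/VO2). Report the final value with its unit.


RER = VCO2 / VO2
= 3.139 / 3.764
= 0.834

0.834


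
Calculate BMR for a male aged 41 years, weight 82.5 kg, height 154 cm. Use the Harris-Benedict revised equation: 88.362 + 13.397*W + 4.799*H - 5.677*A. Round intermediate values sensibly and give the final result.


Substituting values:
W term = 13.397 * 82.5 = 1105.2525
H term = 4.799 * 154 = 739.046
A term = 5.677 * 41 = 232.757
BMR = 1699.9 kcal/day

1699.9 kcal/day


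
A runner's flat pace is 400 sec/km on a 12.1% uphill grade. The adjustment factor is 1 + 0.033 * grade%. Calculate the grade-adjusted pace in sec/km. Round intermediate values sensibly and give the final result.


Factor = 1 + 0.033 * 12.1 = 1.3993
Adjusted pace = 400 * 1.3993
= 559.72 sec/km

559.72 s/km


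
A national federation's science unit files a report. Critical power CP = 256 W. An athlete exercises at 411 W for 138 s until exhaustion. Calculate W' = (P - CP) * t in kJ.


P - CP = 411 - 256 = 155 W
W' = 155 * 138 = 21390 J
= 21390 / 1000 = 21.39 kJ

21.39 kJ


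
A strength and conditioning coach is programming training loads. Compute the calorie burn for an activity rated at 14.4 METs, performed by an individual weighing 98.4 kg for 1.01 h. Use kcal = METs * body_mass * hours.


Product of METs and mass = 14.4 * 98.4 = 1416.96
Total kcal = 1416.96 * 1.01 = 1431.13 kcal

1431.13 kcal


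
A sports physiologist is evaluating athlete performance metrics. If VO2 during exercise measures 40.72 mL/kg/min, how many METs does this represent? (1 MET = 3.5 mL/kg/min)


METs = VO2 / 3.5 = 40.72 / 3.5 = 11.63

11.63 METs


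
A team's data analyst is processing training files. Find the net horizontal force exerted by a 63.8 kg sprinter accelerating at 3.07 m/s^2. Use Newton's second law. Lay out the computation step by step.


Newton's second law: F = m * a
F = 63.8 * 3.07 = 195.87 N

195.87 N


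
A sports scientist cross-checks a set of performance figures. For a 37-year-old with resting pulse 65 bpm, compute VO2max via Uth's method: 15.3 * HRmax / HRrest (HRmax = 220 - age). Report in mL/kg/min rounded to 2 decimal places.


Step 1: HRmax = 220 - 37 = 183 bpm
Step 2: Ratio = 183 / 65 = 2.8154
Step 3: VO2max = 15.3 * 2.8154 = 43.08 mL/kg/min

43.08 mL/kg/min


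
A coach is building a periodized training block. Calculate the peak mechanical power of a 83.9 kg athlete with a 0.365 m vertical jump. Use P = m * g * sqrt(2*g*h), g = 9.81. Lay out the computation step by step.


First, sqrt(2gh) = sqrt(2 * 9.81 * 0.365)
= sqrt(7.1613) = 2.676061 m/s
Power = 83.9 * 9.81 * 2.676061 = 2202.56 W

2202.56 W


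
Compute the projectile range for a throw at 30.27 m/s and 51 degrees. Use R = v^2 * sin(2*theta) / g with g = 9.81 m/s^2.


Two times the angle = 102 degrees
sin(102) = 0.978148
R = 916.2729 * 0.978148 / 9.81 = 91.361 m

91.361 m


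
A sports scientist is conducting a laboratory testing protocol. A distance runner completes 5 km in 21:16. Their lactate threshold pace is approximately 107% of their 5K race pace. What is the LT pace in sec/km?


Convert to seconds: 21 min 16 s = 1276 s
Pace per km = 1276 / 5 = 255.2 s/km
LT pace = 255.2 * 1.07 = 273.06 s/km

273.06 s/km


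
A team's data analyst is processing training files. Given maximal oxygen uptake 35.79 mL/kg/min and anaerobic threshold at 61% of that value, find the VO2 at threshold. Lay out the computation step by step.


Percentage as decimal = 0.61
VO2 at AT = 35.79 * 0.61 = 21.83 mL/kg/min

21.83 mL/kg/min


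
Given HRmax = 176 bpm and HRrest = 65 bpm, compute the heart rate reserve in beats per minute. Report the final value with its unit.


Heart rate reserve = maximum HR minus resting HR
HRR = 176 - 65 = 111 bpm

111 bpm


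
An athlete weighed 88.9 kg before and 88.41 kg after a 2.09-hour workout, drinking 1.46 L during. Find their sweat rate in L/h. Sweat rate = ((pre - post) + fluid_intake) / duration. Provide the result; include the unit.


Body mass change = 0.49 kg
Total sweat loss = 0.49 + 1.46 = 1.95 L
Rate = 1.95 / 2.09 = 0.933 L/h

0.933 L/h


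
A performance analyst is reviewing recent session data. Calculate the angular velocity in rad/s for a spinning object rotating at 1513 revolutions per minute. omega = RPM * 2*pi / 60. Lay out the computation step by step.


omega = RPM * 2*pi / 60
= 1513 * 6.28318531 / 60
= 158.441 rad/s

158.441 rad/s


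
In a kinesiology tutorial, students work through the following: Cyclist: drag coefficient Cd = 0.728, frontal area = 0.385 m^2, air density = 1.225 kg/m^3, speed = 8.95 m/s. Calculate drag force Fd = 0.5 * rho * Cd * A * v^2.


v^2 = 8.95^2 = 80.1025
Fd = 0.5 * 1.225 * 0.728 * 0.385 * 80.1025
= 13.751 N

13.751 N


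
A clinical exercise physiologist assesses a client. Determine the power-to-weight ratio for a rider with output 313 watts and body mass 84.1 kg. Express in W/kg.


P/W = 313 / 84.1 = 3.722 W/kg

3.722 W/kg


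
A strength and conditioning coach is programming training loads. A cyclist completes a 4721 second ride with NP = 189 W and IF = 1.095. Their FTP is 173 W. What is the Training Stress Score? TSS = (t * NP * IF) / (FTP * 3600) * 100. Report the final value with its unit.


t * NP * IF = 4721 * 189 * 1.095 = 977034.555
FTP * 3600 = 622800
TSS = (977034.555 / 622800) * 100 = 156.88

156.88 TSS


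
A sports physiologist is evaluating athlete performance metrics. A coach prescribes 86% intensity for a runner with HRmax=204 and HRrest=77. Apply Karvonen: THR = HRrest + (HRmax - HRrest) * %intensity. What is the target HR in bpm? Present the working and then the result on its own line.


Heart rate reserve = 204 - 77 = 127
Intensity fraction = 86 / 100 = 0.86
THR = 77 + 127 * 0.86 = 186.22 bpm

186.22 bpm


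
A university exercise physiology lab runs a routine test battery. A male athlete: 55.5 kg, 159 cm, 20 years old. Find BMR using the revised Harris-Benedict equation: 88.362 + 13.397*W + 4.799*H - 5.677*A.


Intercept = 88.362
Weight contribution = 13.397 * 55.5 = 743.5335
Height contribution = 4.799 * 159 = 763.041
Age contribution = 5.677 * 20 = 113.54
BMR = 88.362 + 743.5335 + 763.041 - 113.54
= 1481.4 kcal/day

1481.4 kcal/day


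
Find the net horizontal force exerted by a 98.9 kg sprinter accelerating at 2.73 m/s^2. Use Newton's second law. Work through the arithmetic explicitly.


Newton's second law: F = m * a
F = 98.9 * 2.73 = 270.0 N

270.0 N


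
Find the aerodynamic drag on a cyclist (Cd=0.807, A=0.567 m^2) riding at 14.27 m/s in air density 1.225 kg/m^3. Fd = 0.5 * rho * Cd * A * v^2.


Fd = 0.5 * 1.225 * 0.807 * 0.567 * 14.27^2
= 0.5 * 1.225 * 0.807 * 0.567 * 203.6329
= 57.07 N

57.07 N


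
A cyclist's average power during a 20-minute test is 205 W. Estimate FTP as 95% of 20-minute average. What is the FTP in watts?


FTP = 20-min power * 0.95
= 205 * 0.95
= 194.75 W

194.75 W


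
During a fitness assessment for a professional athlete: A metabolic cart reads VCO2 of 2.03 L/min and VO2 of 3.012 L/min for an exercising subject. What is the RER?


RER = VCO2 / VO2 = 2.03 / 3.012 = 0.674

0.674


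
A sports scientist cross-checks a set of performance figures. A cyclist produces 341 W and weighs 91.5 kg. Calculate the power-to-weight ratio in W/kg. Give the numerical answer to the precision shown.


P/W = power / mass
= 341 / 91.5
= 3.727 W/kg

3.727 W/kg


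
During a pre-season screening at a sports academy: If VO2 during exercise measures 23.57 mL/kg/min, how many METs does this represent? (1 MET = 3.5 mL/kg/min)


METs = VO2 / 3.5 = 23.57 / 3.5 = 6.73

6.73 METs


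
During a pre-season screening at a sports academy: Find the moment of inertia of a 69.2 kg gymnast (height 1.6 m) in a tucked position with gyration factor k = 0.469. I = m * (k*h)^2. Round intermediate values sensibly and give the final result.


Radius of gyration = 0.469 * 1.6 = 0.7504 m
I = 69.2 * 0.7504^2
= 69.2 * 0.5631
= 38.967 kg*m^2

38.967 kg*m^2
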